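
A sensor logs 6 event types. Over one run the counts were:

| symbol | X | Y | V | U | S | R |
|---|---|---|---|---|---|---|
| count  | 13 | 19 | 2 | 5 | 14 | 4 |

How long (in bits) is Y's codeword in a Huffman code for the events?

2

Repeatedly merge the two smallest:
V(2) + R(4) → 6
U(5) + 6 → 11
11 + X(13) → 24
S(14) + Y(19) → 33
24 + 33 → 57
Y's leaf is at depth 2, giving a 2-bit codeword.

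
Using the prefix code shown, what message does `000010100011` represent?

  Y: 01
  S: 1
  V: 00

Read left to right; each codeword is recognised as soon as it completes (prefix code):
  00→V | 00→V | 1→S | 01→Y | 00→V | 01→Y | 1→S
Decoded message: VVSYVYS

VVSYVYS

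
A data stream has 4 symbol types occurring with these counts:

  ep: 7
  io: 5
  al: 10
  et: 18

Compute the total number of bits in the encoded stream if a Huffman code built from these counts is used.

Merge the two smallest weights repeatedly:
combine io(5), ep(7) → 12
combine al(10), 12 → 22
combine et(18), 22 → 40
Total encoded bits = sum of merged weights = 12 + 22 + 40 = 74.

74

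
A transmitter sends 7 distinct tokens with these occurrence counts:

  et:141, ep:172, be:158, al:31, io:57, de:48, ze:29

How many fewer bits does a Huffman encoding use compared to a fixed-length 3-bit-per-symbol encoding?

306

Fixed-length: 3 bits × 636 symbols = 1908 bits.
Huffman merges:
ze(29) + al(31) → 60
de(48) + io(57) → 105
60 + 105 → 165
et(141) + be(158) → 299
165 + ep(172) → 337
299 + 337 → 636
Huffman total = 60 + 105 + 165 + 299 + 337 + 636 = 1602 bits.
Saving = 1908 − 1602 = 306 bits.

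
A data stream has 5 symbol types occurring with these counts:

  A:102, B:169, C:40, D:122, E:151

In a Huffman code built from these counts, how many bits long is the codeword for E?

2

Huffman merges, smallest pair first:
combine C(40), A(102) → 142
combine D(122), 142 → 264
combine E(151), B(169) → 320
combine 264, 320 → 584
E sits 2 levels below the root, so its codeword is 2 bits.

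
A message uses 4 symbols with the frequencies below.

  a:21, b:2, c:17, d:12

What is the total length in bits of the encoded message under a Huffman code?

Greedily combine the two least-frequent nodes:
merge b(2) and d(12): 14
merge 14 and c(17): 31
merge a(21) and 31: 52
Each symbol's bit-cost is frequency × depth; summing gives 97 bits (equivalently 14 + 31 + 52).

97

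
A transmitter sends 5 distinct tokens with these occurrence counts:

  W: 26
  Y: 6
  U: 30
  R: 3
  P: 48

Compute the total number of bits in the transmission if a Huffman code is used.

222

Greedily combine the two least-frequent nodes:
merge R(3) and Y(6): 9
merge 9 and W(26): 35
merge U(30) and 35: 65
merge P(48) and 65: 113
Total encoded bits = sum of merged weights = 9 + 35 + 65 + 113 = 222.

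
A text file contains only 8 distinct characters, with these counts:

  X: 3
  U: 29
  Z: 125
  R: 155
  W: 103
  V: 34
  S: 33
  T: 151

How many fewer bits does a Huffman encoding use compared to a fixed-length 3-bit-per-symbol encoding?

235

Fixed-length: 3 bits × 633 symbols = 1899 bits.
Huffman merges:
X(3) + U(29) → 32
32 + S(33) → 65
V(34) + 65 → 99
99 + W(103) → 202
Z(125) + T(151) → 276
R(155) + 202 → 357
276 + 357 → 633
Huffman total = 32 + 65 + 99 + 202 + 276 + 357 + 633 = 1664 bits.
Saving = 1899 − 1664 = 235 bits.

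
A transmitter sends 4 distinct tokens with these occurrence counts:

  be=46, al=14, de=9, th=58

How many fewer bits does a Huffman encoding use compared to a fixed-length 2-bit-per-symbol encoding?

Fixed-length: 2 bits × 127 symbols = 254 bits.
Huffman merges:
de(9) + al(14) → 23
23 + be(46) → 69
th(58) + 69 → 127
Huffman total = 23 + 69 + 127 = 219 bits.
Saving = 254 − 219 = 35 bits.

35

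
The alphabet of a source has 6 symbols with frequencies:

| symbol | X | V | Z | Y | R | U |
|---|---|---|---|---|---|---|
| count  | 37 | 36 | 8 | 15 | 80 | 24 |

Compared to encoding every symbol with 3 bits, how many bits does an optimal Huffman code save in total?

Fixed-length: 3 bits × 200 symbols = 600 bits.
Huffman merges:
Z(8) + Y(15) → 23
23 + U(24) → 47
V(36) + X(37) → 73
47 + 73 → 120
R(80) + 120 → 200
Huffman total = 23 + 47 + 73 + 120 + 200 = 463 bits.
Saving = 600 − 463 = 137 bits.

137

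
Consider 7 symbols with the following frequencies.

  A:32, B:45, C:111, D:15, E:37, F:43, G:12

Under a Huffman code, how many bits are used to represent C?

1

Repeatedly merge the two smallest:
merge G(12) and D(15): 27
merge 27 and A(32): 59
merge E(37) and F(43): 80
merge B(45) and 59: 104
merge 80 and 104: 184
merge C(111) and 184: 295
C is merged only at the final step, so code length = 1.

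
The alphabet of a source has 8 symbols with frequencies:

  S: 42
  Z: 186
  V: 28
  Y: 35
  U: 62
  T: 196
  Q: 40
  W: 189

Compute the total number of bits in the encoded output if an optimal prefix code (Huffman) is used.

2033

Greedily combine the two least-frequent nodes:
merge V(28) and Y(35): 63
merge Q(40) and S(42): 82
merge U(62) and 63: 125
merge 82 and 125: 207
merge Z(186) and W(189): 375
merge T(196) and 207: 403
merge 375 and 403: 778
The encoded length is the sum of every internal node's weight: 63 + 82 + 125 + 207 + 375 + 403 + 778 = 2033 bits.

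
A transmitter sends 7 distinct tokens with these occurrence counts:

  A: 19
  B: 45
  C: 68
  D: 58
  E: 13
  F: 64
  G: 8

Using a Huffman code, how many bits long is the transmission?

Merge the two smallest weights repeatedly:
G(8) + E(13) → 21
A(19) + 21 → 40
40 + B(45) → 85
D(58) + F(64) → 122
C(68) + 85 → 153
122 + 153 → 275
Total encoded bits = sum of merged weights = 21 + 40 + 85 + 122 + 153 + 275 = 696.

696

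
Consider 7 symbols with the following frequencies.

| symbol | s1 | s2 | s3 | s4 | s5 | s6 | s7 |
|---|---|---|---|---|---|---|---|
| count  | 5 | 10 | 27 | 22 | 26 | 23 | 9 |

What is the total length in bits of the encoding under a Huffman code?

327

Merge the two smallest weights repeatedly:
s1(5) + s7(9) → 14
s2(10) + 14 → 24
s4(22) + s6(23) → 45
24 + s5(26) → 50
s3(27) + 45 → 72
50 + 72 → 122
Each symbol's bit-cost is frequency × depth; summing gives 327 bits (equivalently 14 + 24 + 45 + 50 + 72 + 122).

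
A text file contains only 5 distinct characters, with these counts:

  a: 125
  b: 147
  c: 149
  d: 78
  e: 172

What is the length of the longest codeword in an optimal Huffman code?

3

Merge the two lowest-weight nodes at each step:
combine d(78), a(125) → 203
combine b(147), c(149) → 296
combine e(172), 203 → 375
combine 296, 375 → 671
Maximum depth reached is 3.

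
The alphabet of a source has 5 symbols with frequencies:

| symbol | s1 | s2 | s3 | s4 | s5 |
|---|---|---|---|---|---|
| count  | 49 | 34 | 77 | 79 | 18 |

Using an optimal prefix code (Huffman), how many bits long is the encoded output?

Greedily combine the two least-frequent nodes:
combine s5(18), s2(34) → 52
combine s1(49), 52 → 101
combine s3(77), s4(79) → 156
combine 101, 156 → 257
Total encoded bits = sum of merged weights = 52 + 101 + 156 + 257 = 566.

566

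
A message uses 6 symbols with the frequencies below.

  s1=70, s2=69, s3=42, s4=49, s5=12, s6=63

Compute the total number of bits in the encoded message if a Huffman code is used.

767

Merge the two smallest weights repeatedly:
merge s5(12) and s3(42): 54
merge s4(49) and 54: 103
merge s6(63) and s2(69): 132
merge s1(70) and 103: 173
merge 132 and 173: 305
Each symbol's bit-cost is frequency × depth; summing gives 767 bits (equivalently 54 + 103 + 132 + 173 + 305).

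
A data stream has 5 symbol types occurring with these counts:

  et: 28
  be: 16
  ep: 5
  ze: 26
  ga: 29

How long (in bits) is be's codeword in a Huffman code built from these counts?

Repeatedly merge the two smallest:
ep(5) + be(16) → 21
21 + ze(26) → 47
et(28) + ga(29) → 57
47 + 57 → 104
be sits 3 levels below the root, so its codeword is 3 bits.

3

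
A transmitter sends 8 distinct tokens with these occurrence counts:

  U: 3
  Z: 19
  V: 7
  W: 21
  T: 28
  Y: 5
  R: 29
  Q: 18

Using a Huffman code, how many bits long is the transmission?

Merge the two smallest weights repeatedly:
combine U(3), Y(5) → 8
combine V(7), 8 → 15
combine 15, Q(18) → 33
combine Z(19), W(21) → 40
combine T(28), R(29) → 57
combine 33, 40 → 73
combine 57, 73 → 130
Total encoded bits = sum of merged weights = 8 + 15 + 33 + 40 + 57 + 73 + 130 = 356.

356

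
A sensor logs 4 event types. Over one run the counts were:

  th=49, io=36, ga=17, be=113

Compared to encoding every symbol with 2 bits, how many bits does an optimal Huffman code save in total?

Fixed-length: 2 bits × 215 symbols = 430 bits.
Huffman merges:
combine ga(17), io(36) → 53
combine th(49), 53 → 102
combine 102, be(113) → 215
Huffman total = 53 + 102 + 215 = 370 bits.
Saving = 430 − 370 = 60 bits.

60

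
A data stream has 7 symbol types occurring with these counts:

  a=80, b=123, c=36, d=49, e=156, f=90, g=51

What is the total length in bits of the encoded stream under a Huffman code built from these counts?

1561

Build the Huffman tree bottom-up:
c(36) + d(49) → 85
g(51) + a(80) → 131
85 + f(90) → 175
b(123) + 131 → 254
e(156) + 175 → 331
254 + 331 → 585
The encoded length is the sum of every internal node's weight: 85 + 131 + 175 + 254 + 331 + 585 = 1561 bits.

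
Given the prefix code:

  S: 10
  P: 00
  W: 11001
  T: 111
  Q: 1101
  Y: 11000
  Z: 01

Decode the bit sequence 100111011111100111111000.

SZQTWTY

Read left to right; each codeword is recognised as soon as it completes (prefix code):
  10→S | 01→Z | 1101→Q | 111→T | 11001→W | 111→T | 11000→Y
Decoded message: SZQTWTY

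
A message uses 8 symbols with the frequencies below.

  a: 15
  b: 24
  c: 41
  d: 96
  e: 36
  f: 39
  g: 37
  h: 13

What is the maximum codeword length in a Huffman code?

Merge the two lowest-weight nodes at each step:
h(13) + a(15) → 28
b(24) + 28 → 52
e(36) + g(37) → 73
f(39) + c(41) → 80
52 + 73 → 125
80 + d(96) → 176
125 + 176 → 301
The rarest symbols sit at the bottom; the longest codeword is 4 bits.

4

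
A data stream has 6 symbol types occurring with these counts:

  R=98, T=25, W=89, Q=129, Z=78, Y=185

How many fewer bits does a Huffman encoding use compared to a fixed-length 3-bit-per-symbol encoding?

314

Fixed-length: 3 bits × 604 symbols = 1812 bits.
Huffman merges:
merge T(25) and Z(78): 103
merge W(89) and R(98): 187
merge 103 and Q(129): 232
merge Y(185) and 187: 372
merge 232 and 372: 604
Huffman total = 103 + 187 + 232 + 372 + 604 = 1498 bits.
Saving = 1812 − 1498 = 314 bits.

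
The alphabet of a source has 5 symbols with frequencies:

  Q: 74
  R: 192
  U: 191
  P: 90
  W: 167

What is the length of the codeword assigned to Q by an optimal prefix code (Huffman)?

3

Huffman merges, smallest pair first:
combine Q(74), P(90) → 164
combine 164, W(167) → 331
combine U(191), R(192) → 383
combine 331, 383 → 714
Q's leaf is at depth 3, giving a 3-bit codeword.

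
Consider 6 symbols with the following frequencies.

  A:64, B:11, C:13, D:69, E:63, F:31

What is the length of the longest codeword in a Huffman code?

4

Merge the two lowest-weight nodes at each step:
merge B(11) and C(13): 24
merge 24 and F(31): 55
merge 55 and E(63): 118
merge A(64) and D(69): 133
merge 118 and 133: 251
The rarest symbols sit at the bottom; the longest codeword is 4 bits.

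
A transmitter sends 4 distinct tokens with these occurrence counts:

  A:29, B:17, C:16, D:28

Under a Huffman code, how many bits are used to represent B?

2

Huffman merges, smallest pair first:
combine C(16), B(17) → 33
combine D(28), A(29) → 57
combine 33, 57 → 90
The subtree containing B is merged 2 times, so code length = 2.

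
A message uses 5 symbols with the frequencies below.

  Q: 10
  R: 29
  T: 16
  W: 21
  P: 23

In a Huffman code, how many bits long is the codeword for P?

Repeatedly merge the two smallest:
Q(10) + T(16) → 26
W(21) + P(23) → 44
26 + R(29) → 55
44 + 55 → 99
The subtree containing P is merged 2 times, so code length = 2.

2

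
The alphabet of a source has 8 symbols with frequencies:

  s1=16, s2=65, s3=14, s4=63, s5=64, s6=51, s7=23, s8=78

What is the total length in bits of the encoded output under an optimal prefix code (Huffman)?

1062

Build the Huffman tree bottom-up:
merge s3(14) and s1(16): 30
merge s7(23) and 30: 53
merge s6(51) and 53: 104
merge s4(63) and s5(64): 127
merge s2(65) and s8(78): 143
merge 104 and 127: 231
merge 143 and 231: 374
Each symbol's bit-cost is frequency × depth; summing gives 1062 bits (equivalently 30 + 53 + 104 + 127 + 143 + 231 + 374).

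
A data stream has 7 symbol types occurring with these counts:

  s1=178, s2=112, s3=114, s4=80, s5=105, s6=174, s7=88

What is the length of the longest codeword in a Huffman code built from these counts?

Merge the two lowest-weight nodes at each step:
merge s4(80) and s7(88): 168
merge s5(105) and s2(112): 217
merge s3(114) and 168: 282
merge s6(174) and s1(178): 352
merge 217 and 282: 499
merge 352 and 499: 851
The rarest symbols sit at the bottom; the longest codeword is 4 bits.

4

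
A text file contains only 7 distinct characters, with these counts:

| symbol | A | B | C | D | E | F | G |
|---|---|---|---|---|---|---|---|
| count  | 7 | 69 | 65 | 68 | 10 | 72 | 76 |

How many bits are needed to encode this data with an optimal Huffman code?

970

Greedily combine the two least-frequent nodes:
combine A(7), E(10) → 17
combine 17, C(65) → 82
combine D(68), B(69) → 137
combine F(72), G(76) → 148
combine 82, 137 → 219
combine 148, 219 → 367
Total encoded bits = sum of merged weights = 17 + 82 + 137 + 148 + 219 + 367 = 970.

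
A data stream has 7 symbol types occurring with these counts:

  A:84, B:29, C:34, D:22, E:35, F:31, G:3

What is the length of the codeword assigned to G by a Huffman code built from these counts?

Repeatedly merge the two smallest:
merge G(3) and D(22): 25
merge 25 and B(29): 54
merge F(31) and C(34): 65
merge E(35) and 54: 89
merge 65 and A(84): 149
merge 89 and 149: 238
G sits 4 levels below the root, so its codeword is 4 bits.

4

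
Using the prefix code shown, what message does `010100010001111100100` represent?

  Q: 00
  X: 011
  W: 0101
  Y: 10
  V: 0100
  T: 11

Read left to right; each codeword is recognised as soon as it completes (prefix code):
  0101→W | 00→Q | 0100→V | 011→X | 11→T | 10→Y | 0100→V
Decoded message: WQVXTYV

WQVXTYV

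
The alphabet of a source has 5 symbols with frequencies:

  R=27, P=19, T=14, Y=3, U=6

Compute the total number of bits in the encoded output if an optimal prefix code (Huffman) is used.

143

Build the Huffman tree bottom-up:
merge Y(3) and U(6): 9
merge 9 and T(14): 23
merge P(19) and 23: 42
merge R(27) and 42: 69
The encoded length is the sum of every internal node's weight: 9 + 23 + 42 + 69 = 143 bits.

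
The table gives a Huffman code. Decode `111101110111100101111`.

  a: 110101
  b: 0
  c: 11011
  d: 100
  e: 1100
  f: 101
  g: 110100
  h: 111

Read left to right; each codeword is recognised as soon as it completes (prefix code):
  111→h | 101→f | 11011→c | 1100→e | 101→f | 111→h
Decoded message: hfcefh

hfcefh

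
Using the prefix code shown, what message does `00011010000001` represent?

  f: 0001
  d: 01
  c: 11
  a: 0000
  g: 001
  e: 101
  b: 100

feag

Read left to right; each codeword is recognised as soon as it completes (prefix code):
  0001→f | 101→e | 0000→a | 001→g
Decoded message: feag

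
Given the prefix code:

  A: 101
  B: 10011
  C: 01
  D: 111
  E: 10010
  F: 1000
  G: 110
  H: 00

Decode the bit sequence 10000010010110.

FHEG

Read left to right; each codeword is recognised as soon as it completes (prefix code):
  1000→F | 00→H | 10010→E | 110→G
Decoded message: FHEG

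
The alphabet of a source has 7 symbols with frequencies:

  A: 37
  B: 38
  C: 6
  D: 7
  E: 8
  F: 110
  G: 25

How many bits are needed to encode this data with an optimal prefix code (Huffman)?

507

Build the Huffman tree bottom-up:
merge C(6) and D(7): 13
merge E(8) and 13: 21
merge 21 and G(25): 46
merge A(37) and B(38): 75
merge 46 and 75: 121
merge F(110) and 121: 231
Total encoded bits = sum of merged weights = 13 + 21 + 46 + 75 + 121 + 231 = 507.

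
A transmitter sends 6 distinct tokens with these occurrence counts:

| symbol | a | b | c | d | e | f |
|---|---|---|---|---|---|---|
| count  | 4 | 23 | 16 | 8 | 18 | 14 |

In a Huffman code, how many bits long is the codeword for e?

Huffman merges, smallest pair first:
merge a(4) and d(8): 12
merge 12 and f(14): 26
merge c(16) and e(18): 34
merge b(23) and 26: 49
merge 34 and 49: 83
The subtree containing e is merged 2 times, so code length = 2.

2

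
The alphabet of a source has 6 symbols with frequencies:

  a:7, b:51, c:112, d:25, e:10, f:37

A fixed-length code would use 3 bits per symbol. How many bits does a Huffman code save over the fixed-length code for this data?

Fixed-length: 3 bits × 242 symbols = 726 bits.
Huffman merges:
combine a(7), e(10) → 17
combine 17, d(25) → 42
combine f(37), 42 → 79
combine b(51), 79 → 130
combine c(112), 130 → 242
Huffman total = 17 + 42 + 79 + 130 + 242 = 510 bits.
Saving = 726 − 510 = 216 bits.

216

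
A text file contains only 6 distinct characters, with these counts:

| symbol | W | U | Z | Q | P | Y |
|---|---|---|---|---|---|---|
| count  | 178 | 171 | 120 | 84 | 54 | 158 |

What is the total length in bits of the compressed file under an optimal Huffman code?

Merge the two smallest weights repeatedly:
combine P(54), Q(84) → 138
combine Z(120), 138 → 258
combine Y(158), U(171) → 329
combine W(178), 258 → 436
combine 329, 436 → 765
Each symbol's bit-cost is frequency × depth; summing gives 1926 bits (equivalently 138 + 258 + 329 + 436 + 765).

1926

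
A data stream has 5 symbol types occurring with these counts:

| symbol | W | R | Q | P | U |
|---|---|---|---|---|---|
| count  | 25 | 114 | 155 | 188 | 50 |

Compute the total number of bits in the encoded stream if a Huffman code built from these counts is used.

1139

Merge the two smallest weights repeatedly:
combine W(25), U(50) → 75
combine 75, R(114) → 189
combine Q(155), P(188) → 343
combine 189, 343 → 532
The encoded length is the sum of every internal node's weight: 75 + 189 + 343 + 532 = 1139 bits.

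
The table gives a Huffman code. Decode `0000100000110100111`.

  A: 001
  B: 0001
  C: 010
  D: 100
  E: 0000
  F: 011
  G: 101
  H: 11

EDBGAH

Read left to right; each codeword is recognised as soon as it completes (prefix code):
  0000→E | 100→D | 0001→B | 101→G | 001→A | 11→H
Decoded message: EDBGAH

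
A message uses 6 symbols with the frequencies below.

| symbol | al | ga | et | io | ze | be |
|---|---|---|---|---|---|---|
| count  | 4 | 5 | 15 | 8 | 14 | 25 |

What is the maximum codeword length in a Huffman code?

4

Merge the two lowest-weight nodes at each step:
al(4) + ga(5) → 9
io(8) + 9 → 17
ze(14) + et(15) → 29
17 + be(25) → 42
29 + 42 → 71
The first pair merged (al, ga) ends up deepest, at depth 4.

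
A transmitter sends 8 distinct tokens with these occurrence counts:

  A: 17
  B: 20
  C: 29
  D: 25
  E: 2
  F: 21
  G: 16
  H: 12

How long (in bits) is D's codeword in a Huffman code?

3

Build the tree from the bottom:
E(2) + H(12) → 14
14 + G(16) → 30
A(17) + B(20) → 37
F(21) + D(25) → 46
C(29) + 30 → 59
37 + 46 → 83
59 + 83 → 142
The subtree containing D is merged 3 times, so code length = 3.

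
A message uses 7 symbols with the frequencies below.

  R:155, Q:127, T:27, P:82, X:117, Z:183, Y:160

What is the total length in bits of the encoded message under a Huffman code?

2319

Build the Huffman tree bottom-up:
merge T(27) and P(82): 109
merge 109 and X(117): 226
merge Q(127) and R(155): 282
merge Y(160) and Z(183): 343
merge 226 and 282: 508
merge 343 and 508: 851
The encoded length is the sum of every internal node's weight: 109 + 226 + 282 + 343 + 508 + 851 = 2319 bits.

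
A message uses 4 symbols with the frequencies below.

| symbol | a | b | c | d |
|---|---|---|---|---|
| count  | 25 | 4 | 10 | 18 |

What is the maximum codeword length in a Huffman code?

3

Merge the two lowest-weight nodes at each step:
merge b(4) and c(10): 14
merge 14 and d(18): 32
merge a(25) and 32: 57
The rarest symbols sit at the bottom; the longest codeword is 3 bits.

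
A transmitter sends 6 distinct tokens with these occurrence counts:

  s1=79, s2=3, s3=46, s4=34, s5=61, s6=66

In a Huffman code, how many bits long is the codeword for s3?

3

Repeatedly merge the two smallest:
merge s2(3) and s4(34): 37
merge 37 and s3(46): 83
merge s5(61) and s6(66): 127
merge s1(79) and 83: 162
merge 127 and 162: 289
The subtree containing s3 is merged 3 times, so code length = 3.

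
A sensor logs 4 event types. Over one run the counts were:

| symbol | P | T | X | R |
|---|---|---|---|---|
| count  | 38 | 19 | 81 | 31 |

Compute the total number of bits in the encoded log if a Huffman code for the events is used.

307

Greedily combine the two least-frequent nodes:
merge T(19) and R(31): 50
merge P(38) and 50: 88
merge X(81) and 88: 169
The encoded length is the sum of every internal node's weight: 50 + 88 + 169 = 307 bits.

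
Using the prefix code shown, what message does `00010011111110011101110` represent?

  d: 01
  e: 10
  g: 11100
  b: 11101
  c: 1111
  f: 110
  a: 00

adacgbf

Read left to right; each codeword is recognised as soon as it completes (prefix code):
  00→a | 01→d | 00→a | 1111→c | 11100→g | 11101→b | 110→f
Decoded message: adacgbf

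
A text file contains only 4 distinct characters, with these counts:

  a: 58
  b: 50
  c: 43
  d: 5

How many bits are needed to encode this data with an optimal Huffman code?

302

Greedily combine the two least-frequent nodes:
merge d(5) and c(43): 48
merge 48 and b(50): 98
merge a(58) and 98: 156
The encoded length is the sum of every internal node's weight: 48 + 98 + 156 = 302 bits.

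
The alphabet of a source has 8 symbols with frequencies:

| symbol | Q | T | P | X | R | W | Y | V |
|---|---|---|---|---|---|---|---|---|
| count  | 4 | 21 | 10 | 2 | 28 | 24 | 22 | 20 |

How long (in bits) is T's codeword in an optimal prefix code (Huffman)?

3

Repeatedly merge the two smallest:
X(2) + Q(4) → 6
6 + P(10) → 16
16 + V(20) → 36
T(21) + Y(22) → 43
W(24) + R(28) → 52
36 + 43 → 79
52 + 79 → 131
T's leaf is at depth 3, giving a 3-bit codeword.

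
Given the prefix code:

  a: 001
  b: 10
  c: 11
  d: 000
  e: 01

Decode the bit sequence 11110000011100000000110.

Read left to right; each codeword is recognised as soon as it completes (prefix code):
  11→c | 11→c | 000→d | 001→a | 11→c | 000→d | 000→d | 001→a | 10→b
Decoded message: ccdacddab

ccdacddab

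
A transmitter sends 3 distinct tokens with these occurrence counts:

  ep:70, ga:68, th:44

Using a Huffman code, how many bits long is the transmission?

294

Build the Huffman tree bottom-up:
th(44) + ga(68) → 112
ep(70) + 112 → 182
The encoded length is the sum of every internal node's weight: 112 + 182 = 294 bits.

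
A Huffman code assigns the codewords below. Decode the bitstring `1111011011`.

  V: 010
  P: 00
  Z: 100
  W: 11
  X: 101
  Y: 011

Read left to right; each codeword is recognised as soon as it completes (prefix code):
  11→W | 11→W | 011→Y | 011→Y
Decoded message: WWYY

WWYY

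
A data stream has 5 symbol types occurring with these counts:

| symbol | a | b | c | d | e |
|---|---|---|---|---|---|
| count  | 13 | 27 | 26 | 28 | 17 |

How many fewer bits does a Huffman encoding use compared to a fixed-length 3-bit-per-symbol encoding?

Fixed-length: 3 bits × 111 symbols = 333 bits.
Huffman merges:
merge a(13) and e(17): 30
merge c(26) and b(27): 53
merge d(28) and 30: 58
merge 53 and 58: 111
Huffman total = 30 + 53 + 58 + 111 = 252 bits.
Saving = 333 − 252 = 81 bits.

81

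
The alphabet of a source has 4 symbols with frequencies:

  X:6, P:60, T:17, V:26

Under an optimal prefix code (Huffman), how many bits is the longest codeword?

Merge the two lowest-weight nodes at each step:
merge X(6) and T(17): 23
merge 23 and V(26): 49
merge 49 and P(60): 109
The rarest symbols sit at the bottom; the longest codeword is 3 bits.

3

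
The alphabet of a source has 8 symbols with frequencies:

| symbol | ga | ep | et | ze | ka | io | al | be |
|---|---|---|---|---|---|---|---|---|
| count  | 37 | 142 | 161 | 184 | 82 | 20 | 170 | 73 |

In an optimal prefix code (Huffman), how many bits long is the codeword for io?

Huffman merges, smallest pair first:
merge io(20) and ga(37): 57
merge 57 and be(73): 130
merge ka(82) and 130: 212
merge ep(142) and et(161): 303
merge al(170) and ze(184): 354
merge 212 and 303: 515
merge 354 and 515: 869
io sits 5 levels below the root, so its codeword is 5 bits.

5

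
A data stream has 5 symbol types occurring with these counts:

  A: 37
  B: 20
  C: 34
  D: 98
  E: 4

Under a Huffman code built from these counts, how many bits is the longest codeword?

Merge the two lowest-weight nodes at each step:
merge E(4) and B(20): 24
merge 24 and C(34): 58
merge A(37) and 58: 95
merge 95 and D(98): 193
The first pair merged (E, B) ends up deepest, at depth 4.

4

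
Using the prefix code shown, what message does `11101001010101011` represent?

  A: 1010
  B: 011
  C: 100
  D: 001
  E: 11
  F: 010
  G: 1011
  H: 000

Read left to right; each codeword is recognised as soon as it completes (prefix code):
  11→E | 1010→A | 010→F | 1010→A | 1011→G
Decoded message: EAFAG

EAFAG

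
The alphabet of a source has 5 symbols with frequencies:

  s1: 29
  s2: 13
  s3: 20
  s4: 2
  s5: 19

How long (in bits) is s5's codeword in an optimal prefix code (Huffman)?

Repeatedly merge the two smallest:
combine s4(2), s2(13) → 15
combine 15, s5(19) → 34
combine s3(20), s1(29) → 49
combine 34, 49 → 83
The subtree containing s5 is merged 2 times, so code length = 2.

2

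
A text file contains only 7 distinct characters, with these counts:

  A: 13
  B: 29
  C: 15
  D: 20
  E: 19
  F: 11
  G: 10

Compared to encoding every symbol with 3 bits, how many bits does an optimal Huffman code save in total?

29

Fixed-length: 3 bits × 117 symbols = 351 bits.
Huffman merges:
merge G(10) and F(11): 21
merge A(13) and C(15): 28
merge E(19) and D(20): 39
merge 21 and 28: 49
merge B(29) and 39: 68
merge 49 and 68: 117
Huffman total = 21 + 28 + 39 + 49 + 68 + 117 = 322 bits.
Saving = 351 − 322 = 29 bits.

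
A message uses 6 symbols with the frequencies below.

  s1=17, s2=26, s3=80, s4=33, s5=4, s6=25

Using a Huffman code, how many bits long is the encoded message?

Greedily combine the two least-frequent nodes:
s5(4) + s1(17) → 21
21 + s6(25) → 46
s2(26) + s4(33) → 59
46 + 59 → 105
s3(80) + 105 → 185
Total encoded bits = sum of merged weights = 21 + 46 + 59 + 105 + 185 = 416.

416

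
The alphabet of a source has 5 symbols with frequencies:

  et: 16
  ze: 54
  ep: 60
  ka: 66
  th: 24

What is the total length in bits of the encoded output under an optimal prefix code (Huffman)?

480

Merge the two smallest weights repeatedly:
et(16) + th(24) → 40
40 + ze(54) → 94
ep(60) + ka(66) → 126
94 + 126 → 220
Each symbol's bit-cost is frequency × depth; summing gives 480 bits (equivalently 40 + 94 + 126 + 220).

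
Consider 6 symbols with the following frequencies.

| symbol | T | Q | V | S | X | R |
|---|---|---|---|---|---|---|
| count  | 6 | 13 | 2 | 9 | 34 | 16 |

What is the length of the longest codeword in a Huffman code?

Merge the two lowest-weight nodes at each step:
V(2) + T(6) → 8
8 + S(9) → 17
Q(13) + R(16) → 29
17 + 29 → 46
X(34) + 46 → 80
The first pair merged (V, T) ends up deepest, at depth 4.

4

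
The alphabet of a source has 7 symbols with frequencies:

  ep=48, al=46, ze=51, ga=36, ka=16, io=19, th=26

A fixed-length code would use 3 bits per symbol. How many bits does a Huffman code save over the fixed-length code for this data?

Fixed-length: 3 bits × 242 symbols = 726 bits.
Huffman merges:
combine ka(16), io(19) → 35
combine th(26), 35 → 61
combine ga(36), al(46) → 82
combine ep(48), ze(51) → 99
combine 61, 82 → 143
combine 99, 143 → 242
Huffman total = 35 + 61 + 82 + 99 + 143 + 242 = 662 bits.
Saving = 726 − 662 = 64 bits.

64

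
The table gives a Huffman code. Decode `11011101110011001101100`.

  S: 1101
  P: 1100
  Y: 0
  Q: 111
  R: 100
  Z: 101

Read left to right; each codeword is recognised as soon as it completes (prefix code):
  1101→S | 1101→S | 1100→P | 1100→P | 1101→S | 100→R
Decoded message: SSPPSR

SSPPSR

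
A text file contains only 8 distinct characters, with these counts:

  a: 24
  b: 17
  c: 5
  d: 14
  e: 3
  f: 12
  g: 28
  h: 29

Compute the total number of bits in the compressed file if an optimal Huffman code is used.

367

Merge the two smallest weights repeatedly:
merge e(3) and c(5): 8
merge 8 and f(12): 20
merge d(14) and b(17): 31
merge 20 and a(24): 44
merge g(28) and h(29): 57
merge 31 and 44: 75
merge 57 and 75: 132
Each symbol's bit-cost is frequency × depth; summing gives 367 bits (equivalently 8 + 20 + 31 + 44 + 57 + 75 + 132).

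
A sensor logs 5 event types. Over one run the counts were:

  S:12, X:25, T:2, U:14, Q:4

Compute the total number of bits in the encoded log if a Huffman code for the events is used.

Merge the two smallest weights repeatedly:
T(2) + Q(4) → 6
6 + S(12) → 18
U(14) + 18 → 32
X(25) + 32 → 57
Total encoded bits = sum of merged weights = 6 + 18 + 32 + 57 = 113.

113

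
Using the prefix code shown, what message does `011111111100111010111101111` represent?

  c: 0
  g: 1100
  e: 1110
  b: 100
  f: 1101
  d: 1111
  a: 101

cddbeaed

Read left to right; each codeword is recognised as soon as it completes (prefix code):
  0→c | 1111→d | 1111→d | 100→b | 1110→e | 101→a | 1110→e | 1111→d
Decoded message: cddbeaed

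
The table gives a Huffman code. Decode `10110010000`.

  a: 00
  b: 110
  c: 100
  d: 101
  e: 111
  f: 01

dcca

Read left to right; each codeword is recognised as soon as it completes (prefix code):
  101→d | 100→c | 100→c | 00→a
Decoded message: dcca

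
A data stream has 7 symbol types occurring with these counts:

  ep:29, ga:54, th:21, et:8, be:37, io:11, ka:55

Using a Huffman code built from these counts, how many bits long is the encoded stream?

Build the Huffman tree bottom-up:
merge et(8) and io(11): 19
merge 19 and th(21): 40
merge ep(29) and be(37): 66
merge 40 and ga(54): 94
merge ka(55) and 66: 121
merge 94 and 121: 215
Total encoded bits = sum of merged weights = 19 + 40 + 66 + 94 + 121 + 215 = 555.

555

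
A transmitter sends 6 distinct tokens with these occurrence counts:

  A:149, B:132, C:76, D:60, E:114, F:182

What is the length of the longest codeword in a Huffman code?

3

Merge the two lowest-weight nodes at each step:
merge D(60) and C(76): 136
merge E(114) and B(132): 246
merge 136 and A(149): 285
merge F(182) and 246: 428
merge 285 and 428: 713
The first pair merged (D, C) ends up deepest, at depth 3.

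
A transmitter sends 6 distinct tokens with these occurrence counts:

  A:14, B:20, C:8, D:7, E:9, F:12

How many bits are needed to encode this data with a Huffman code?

Greedily combine the two least-frequent nodes:
combine D(7), C(8) → 15
combine E(9), F(12) → 21
combine A(14), 15 → 29
combine B(20), 21 → 41
combine 29, 41 → 70
Total encoded bits = sum of merged weights = 15 + 21 + 29 + 41 + 70 = 176.

176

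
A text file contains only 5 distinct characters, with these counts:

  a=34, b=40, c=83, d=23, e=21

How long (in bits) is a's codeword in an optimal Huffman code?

Repeatedly merge the two smallest:
e(21) + d(23) → 44
a(34) + b(40) → 74
44 + 74 → 118
c(83) + 118 → 201
The subtree containing a is merged 3 times, so code length = 3.

3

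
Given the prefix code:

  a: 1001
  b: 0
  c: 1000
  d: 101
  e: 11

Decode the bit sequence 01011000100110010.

bdcaab

Read left to right; each codeword is recognised as soon as it completes (prefix code):
  0→b | 101→d | 1000→c | 1001→a | 1001→a | 0→b
Decoded message: bdcaab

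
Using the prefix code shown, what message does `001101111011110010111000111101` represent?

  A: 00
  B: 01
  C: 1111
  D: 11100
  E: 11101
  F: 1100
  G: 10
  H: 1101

Read left to right; each codeword is recognised as soon as it completes (prefix code):
  00→A | 1101→H | 11101→E | 11100→D | 10→G | 11100→D | 01→B | 11101→E
Decoded message: AHEDGDBE

AHEDGDBE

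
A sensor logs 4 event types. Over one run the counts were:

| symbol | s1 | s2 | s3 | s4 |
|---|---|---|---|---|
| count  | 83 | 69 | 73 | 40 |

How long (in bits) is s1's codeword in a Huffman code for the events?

Repeatedly merge the two smallest:
s4(40) + s2(69) → 109
s3(73) + s1(83) → 156
109 + 156 → 265
The subtree containing s1 is merged 2 times, so code length = 2.

2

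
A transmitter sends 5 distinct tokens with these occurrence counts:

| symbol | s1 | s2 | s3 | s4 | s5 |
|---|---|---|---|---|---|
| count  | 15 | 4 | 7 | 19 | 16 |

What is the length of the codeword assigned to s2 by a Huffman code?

Repeatedly merge the two smallest:
s2(4) + s3(7) → 11
11 + s1(15) → 26
s5(16) + s4(19) → 35
26 + 35 → 61
s2's leaf is at depth 3, giving a 3-bit codeword.

3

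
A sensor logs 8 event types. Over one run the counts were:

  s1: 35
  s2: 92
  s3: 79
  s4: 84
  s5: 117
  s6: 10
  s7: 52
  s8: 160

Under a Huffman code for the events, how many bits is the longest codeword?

5

Merge the two lowest-weight nodes at each step:
combine s6(10), s1(35) → 45
combine 45, s7(52) → 97
combine s3(79), s4(84) → 163
combine s2(92), 97 → 189
combine s5(117), s8(160) → 277
combine 163, 189 → 352
combine 277, 352 → 629
Maximum depth reached is 5.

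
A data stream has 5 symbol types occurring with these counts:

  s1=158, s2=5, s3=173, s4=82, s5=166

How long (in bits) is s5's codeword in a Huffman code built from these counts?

Build the tree from the bottom:
s2(5) + s4(82) → 87
87 + s1(158) → 245
s5(166) + s3(173) → 339
245 + 339 → 584
The subtree containing s5 is merged 2 times, so code length = 2.

2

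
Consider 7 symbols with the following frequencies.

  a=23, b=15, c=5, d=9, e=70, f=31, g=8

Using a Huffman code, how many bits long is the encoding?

Greedily combine the two least-frequent nodes:
merge c(5) and g(8): 13
merge d(9) and 13: 22
merge b(15) and 22: 37
merge a(23) and f(31): 54
merge 37 and 54: 91
merge e(70) and 91: 161
Total encoded bits = sum of merged weights = 13 + 22 + 37 + 54 + 91 + 161 = 378.

378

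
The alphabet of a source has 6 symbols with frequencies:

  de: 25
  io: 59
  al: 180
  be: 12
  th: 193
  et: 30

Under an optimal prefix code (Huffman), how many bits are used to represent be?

Huffman merges, smallest pair first:
be(12) + de(25) → 37
et(30) + 37 → 67
io(59) + 67 → 126
126 + al(180) → 306
th(193) + 306 → 499
be's leaf is at depth 5, giving a 5-bit codeword.

5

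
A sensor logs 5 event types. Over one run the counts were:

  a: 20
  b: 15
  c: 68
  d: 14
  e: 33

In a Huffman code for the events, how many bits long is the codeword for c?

1

Huffman merges, smallest pair first:
d(14) + b(15) → 29
a(20) + 29 → 49
e(33) + 49 → 82
c(68) + 82 → 150
c is merged only at the final step, so code length = 1.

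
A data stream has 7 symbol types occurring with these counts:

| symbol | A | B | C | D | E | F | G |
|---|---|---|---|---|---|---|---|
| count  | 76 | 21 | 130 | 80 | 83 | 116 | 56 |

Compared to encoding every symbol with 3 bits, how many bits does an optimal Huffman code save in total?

169

Fixed-length: 3 bits × 562 symbols = 1686 bits.
Huffman merges:
combine B(21), G(56) → 77
combine A(76), 77 → 153
combine D(80), E(83) → 163
combine F(116), C(130) → 246
combine 153, 163 → 316
combine 246, 316 → 562
Huffman total = 77 + 153 + 163 + 246 + 316 + 562 = 1517 bits.
Saving = 1686 − 1517 = 169 bits.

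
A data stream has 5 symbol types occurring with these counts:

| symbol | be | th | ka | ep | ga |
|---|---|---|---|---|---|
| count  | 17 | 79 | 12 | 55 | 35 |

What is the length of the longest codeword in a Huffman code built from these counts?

4

Merge the two lowest-weight nodes at each step:
merge ka(12) and be(17): 29
merge 29 and ga(35): 64
merge ep(55) and 64: 119
merge th(79) and 119: 198
The first pair merged (ka, be) ends up deepest, at depth 4.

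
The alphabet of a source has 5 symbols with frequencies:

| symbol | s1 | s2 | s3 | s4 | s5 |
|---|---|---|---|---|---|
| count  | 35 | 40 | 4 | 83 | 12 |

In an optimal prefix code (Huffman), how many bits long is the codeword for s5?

Huffman merges, smallest pair first:
combine s3(4), s5(12) → 16
combine 16, s1(35) → 51
combine s2(40), 51 → 91
combine s4(83), 91 → 174
The subtree containing s5 is merged 4 times, so code length = 4.

4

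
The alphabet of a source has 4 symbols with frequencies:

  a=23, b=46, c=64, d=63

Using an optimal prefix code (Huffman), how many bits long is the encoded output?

392

Greedily combine the two least-frequent nodes:
combine a(23), b(46) → 69
combine d(63), c(64) → 127
combine 69, 127 → 196
Each symbol's bit-cost is frequency × depth; summing gives 392 bits (equivalently 69 + 127 + 196).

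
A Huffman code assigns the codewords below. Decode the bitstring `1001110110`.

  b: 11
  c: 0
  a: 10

acbabc

Read left to right; each codeword is recognised as soon as it completes (prefix code):
  10→a | 0→c | 11→b | 10→a | 11→b | 0→c
Decoded message: acbabc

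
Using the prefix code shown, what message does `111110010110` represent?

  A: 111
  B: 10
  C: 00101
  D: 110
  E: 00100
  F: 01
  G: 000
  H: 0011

ADFFB

Read left to right; each codeword is recognised as soon as it completes (prefix code):
  111→A | 110→D | 01→F | 01→F | 10→B
Decoded message: ADFFB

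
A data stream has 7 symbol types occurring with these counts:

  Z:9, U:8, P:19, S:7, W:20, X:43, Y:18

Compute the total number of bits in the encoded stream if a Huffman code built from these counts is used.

324

Greedily combine the two least-frequent nodes:
merge S(7) and U(8): 15
merge Z(9) and 15: 24
merge Y(18) and P(19): 37
merge W(20) and 24: 44
merge 37 and X(43): 80
merge 44 and 80: 124
Each symbol's bit-cost is frequency × depth; summing gives 324 bits (equivalently 15 + 24 + 37 + 44 + 80 + 124).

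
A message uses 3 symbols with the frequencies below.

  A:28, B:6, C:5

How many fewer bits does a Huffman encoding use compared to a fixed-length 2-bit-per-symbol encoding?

28

Fixed-length: 2 bits × 39 symbols = 78 bits.
Huffman merges:
combine C(5), B(6) → 11
combine 11, A(28) → 39
Huffman total = 11 + 39 = 50 bits.
Saving = 78 − 50 = 28 bits.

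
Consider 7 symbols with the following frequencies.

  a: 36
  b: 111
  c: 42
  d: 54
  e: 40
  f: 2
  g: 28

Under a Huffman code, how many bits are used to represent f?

Huffman merges, smallest pair first:
f(2) + g(28) → 30
30 + a(36) → 66
e(40) + c(42) → 82
d(54) + 66 → 120
82 + b(111) → 193
120 + 193 → 313
f's leaf is at depth 4, giving a 4-bit codeword.

4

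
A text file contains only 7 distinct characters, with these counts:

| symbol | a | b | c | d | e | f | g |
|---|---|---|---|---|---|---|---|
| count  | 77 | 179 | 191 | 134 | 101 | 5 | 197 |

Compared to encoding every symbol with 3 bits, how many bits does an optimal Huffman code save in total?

306

Fixed-length: 3 bits × 884 symbols = 2652 bits.
Huffman merges:
combine f(5), a(77) → 82
combine 82, e(101) → 183
combine d(134), b(179) → 313
combine 183, c(191) → 374
combine g(197), 313 → 510
combine 374, 510 → 884
Huffman total = 82 + 183 + 313 + 374 + 510 + 884 = 2346 bits.
Saving = 2652 − 2346 = 306 bits.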